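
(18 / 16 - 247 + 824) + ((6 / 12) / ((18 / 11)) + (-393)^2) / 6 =2842525 / 108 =26319.68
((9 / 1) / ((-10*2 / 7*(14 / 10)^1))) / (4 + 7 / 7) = -9 / 20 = -0.45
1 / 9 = 0.11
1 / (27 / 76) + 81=2263 / 27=83.81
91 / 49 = 13 / 7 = 1.86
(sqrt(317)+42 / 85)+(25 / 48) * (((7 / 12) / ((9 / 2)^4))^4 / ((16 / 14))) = 18911924047493318996 / 38274132000734775855+sqrt(317) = 18.30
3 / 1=3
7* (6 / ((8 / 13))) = 273 / 4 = 68.25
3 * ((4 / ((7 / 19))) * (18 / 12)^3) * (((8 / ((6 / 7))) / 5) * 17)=3488.40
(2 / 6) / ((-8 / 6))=-1 / 4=-0.25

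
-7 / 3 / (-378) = 1 / 162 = 0.01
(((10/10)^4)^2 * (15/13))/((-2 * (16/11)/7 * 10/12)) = -693/208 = -3.33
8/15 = 0.53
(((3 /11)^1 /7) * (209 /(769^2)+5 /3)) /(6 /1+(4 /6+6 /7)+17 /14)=17744592 /2387324357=0.01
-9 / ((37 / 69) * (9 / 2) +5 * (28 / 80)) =-828 / 383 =-2.16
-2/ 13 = -0.15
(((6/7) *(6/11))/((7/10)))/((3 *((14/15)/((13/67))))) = 11700/252791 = 0.05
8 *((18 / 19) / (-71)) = -144 / 1349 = -0.11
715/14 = 51.07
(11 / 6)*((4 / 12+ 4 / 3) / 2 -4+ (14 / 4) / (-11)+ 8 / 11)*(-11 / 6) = 1001 / 108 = 9.27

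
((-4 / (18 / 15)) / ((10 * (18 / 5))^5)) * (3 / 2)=-5 / 60466176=-0.00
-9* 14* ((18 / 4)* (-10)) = 5670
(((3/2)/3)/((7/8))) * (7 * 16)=64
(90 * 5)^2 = 202500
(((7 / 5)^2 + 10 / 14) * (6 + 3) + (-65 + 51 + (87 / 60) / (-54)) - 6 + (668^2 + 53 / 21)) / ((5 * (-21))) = -16867515377 / 3969000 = -4249.81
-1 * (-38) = 38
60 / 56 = 15 / 14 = 1.07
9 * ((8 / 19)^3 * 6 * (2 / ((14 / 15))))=414720 / 48013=8.64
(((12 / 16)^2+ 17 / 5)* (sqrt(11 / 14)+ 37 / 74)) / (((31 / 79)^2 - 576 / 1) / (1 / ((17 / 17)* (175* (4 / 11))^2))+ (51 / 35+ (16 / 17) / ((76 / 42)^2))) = -0.00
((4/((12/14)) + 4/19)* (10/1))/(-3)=-2780/171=-16.26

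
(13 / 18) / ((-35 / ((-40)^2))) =-2080 / 63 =-33.02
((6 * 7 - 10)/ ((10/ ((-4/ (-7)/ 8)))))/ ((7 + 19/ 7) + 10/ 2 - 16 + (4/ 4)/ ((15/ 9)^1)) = -1/ 3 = -0.33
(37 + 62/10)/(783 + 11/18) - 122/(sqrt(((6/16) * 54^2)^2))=-8705044/154238175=-0.06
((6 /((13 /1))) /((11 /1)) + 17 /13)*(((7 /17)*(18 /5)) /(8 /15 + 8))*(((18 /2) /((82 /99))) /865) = 2954637 /1003233920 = 0.00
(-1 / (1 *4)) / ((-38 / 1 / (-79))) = -79 / 152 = -0.52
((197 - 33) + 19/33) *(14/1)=76034/33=2304.06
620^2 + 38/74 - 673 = 14197918/37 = 383727.51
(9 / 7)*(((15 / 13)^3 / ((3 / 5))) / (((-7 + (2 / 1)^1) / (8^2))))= -648000 / 15379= -42.14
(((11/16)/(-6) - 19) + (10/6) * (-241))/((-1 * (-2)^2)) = 105.20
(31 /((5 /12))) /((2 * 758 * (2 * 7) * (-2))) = -93 /53060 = -0.00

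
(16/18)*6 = 16/3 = 5.33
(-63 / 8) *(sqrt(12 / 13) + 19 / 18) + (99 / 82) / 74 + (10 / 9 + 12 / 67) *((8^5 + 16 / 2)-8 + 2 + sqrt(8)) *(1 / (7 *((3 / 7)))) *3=-63 *sqrt(39) / 52 + 1556 *sqrt(2) / 603 + 618694673225 / 14636016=42268.15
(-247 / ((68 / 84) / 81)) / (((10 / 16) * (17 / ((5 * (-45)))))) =151252920 / 289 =523366.51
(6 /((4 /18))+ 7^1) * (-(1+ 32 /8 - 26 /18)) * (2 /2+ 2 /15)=-18496 /135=-137.01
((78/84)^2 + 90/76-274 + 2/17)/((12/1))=-17209387/759696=-22.65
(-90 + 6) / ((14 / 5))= -30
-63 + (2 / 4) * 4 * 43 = 23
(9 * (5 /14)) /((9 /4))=10 /7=1.43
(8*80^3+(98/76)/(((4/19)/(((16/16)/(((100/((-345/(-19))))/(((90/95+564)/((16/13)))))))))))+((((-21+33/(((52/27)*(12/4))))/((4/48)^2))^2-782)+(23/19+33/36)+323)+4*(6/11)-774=23043851922530687/2577020160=8942053.42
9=9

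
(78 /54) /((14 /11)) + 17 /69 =1.38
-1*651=-651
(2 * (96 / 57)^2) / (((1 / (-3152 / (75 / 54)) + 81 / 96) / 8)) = 464781312 / 8636203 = 53.82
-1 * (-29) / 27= 29 / 27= 1.07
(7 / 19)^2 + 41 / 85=18966 / 30685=0.62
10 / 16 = 5 / 8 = 0.62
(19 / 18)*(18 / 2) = 19 / 2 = 9.50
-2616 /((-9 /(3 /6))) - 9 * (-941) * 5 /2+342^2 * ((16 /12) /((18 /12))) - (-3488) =772643 /6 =128773.83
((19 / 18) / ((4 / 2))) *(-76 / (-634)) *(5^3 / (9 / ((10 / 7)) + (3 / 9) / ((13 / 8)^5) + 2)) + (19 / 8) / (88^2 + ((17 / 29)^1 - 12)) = 150333997429492637 / 158287252670486520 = 0.95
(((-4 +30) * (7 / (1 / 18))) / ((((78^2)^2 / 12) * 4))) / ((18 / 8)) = 7 / 59319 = 0.00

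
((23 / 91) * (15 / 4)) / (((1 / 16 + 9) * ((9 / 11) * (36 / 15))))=0.05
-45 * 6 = -270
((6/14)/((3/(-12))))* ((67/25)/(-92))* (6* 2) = 2412/4025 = 0.60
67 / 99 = 0.68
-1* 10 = -10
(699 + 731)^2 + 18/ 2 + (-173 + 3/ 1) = 2044739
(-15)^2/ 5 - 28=17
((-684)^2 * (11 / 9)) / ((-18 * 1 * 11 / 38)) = -109744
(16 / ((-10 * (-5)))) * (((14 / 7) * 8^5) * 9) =4718592 / 25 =188743.68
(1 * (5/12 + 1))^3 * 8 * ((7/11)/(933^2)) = 34391/2068281864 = 0.00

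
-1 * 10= -10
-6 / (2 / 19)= -57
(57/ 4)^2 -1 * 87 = 1857/ 16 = 116.06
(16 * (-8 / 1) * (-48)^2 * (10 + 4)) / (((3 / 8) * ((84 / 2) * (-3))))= 262144 / 3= 87381.33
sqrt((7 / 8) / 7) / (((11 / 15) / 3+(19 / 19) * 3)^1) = 45 * sqrt(2) / 584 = 0.11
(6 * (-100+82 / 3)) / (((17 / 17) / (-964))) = 420304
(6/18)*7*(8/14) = 4/3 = 1.33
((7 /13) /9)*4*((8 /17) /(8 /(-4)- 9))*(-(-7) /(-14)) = 112 /21879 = 0.01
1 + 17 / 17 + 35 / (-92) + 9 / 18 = 195 / 92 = 2.12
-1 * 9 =-9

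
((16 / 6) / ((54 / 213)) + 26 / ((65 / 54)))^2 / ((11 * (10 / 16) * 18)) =75203584 / 9021375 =8.34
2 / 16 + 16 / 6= 67 / 24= 2.79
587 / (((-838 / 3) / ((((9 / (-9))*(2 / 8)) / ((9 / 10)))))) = 2935 / 5028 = 0.58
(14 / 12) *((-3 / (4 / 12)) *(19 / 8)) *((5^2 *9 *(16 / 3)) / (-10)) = 2992.50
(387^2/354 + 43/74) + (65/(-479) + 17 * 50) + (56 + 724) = 2147279291/1045657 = 2053.52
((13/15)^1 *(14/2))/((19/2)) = 182/285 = 0.64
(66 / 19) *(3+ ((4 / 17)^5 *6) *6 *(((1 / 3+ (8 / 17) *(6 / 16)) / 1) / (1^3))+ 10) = 45.20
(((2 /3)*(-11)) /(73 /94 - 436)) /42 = 1034 /2577393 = 0.00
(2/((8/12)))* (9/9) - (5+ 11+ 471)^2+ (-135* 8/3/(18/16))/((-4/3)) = -236926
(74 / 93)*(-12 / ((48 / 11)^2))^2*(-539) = -291985463 / 1714176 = -170.34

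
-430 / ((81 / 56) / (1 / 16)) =-1505 / 81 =-18.58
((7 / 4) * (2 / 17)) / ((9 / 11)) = 77 / 306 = 0.25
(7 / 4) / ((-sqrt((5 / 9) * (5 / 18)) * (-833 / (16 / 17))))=36 * sqrt(2) / 10115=0.01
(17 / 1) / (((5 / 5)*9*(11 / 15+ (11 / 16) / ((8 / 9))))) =10880 / 8679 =1.25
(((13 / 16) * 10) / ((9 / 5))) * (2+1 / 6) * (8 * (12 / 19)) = 8450 / 171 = 49.42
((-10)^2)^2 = 10000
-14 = -14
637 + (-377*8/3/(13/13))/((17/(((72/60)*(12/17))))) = 848081/1445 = 586.91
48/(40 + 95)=16/45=0.36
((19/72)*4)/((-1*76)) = -1/72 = -0.01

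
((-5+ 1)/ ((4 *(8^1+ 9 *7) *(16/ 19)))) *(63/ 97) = -1197/ 110192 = -0.01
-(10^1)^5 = -100000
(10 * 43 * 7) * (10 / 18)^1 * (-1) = -15050 / 9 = -1672.22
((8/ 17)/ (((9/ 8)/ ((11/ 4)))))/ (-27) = -176/ 4131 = -0.04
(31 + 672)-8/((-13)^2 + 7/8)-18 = 930851/1359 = 684.95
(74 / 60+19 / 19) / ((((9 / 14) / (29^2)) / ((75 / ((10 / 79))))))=31159891 / 18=1731105.06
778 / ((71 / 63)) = 49014 / 71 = 690.34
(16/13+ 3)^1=55/13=4.23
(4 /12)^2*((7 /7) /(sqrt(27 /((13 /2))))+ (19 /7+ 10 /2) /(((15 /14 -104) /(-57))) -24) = -9476 /4323+ sqrt(78) /162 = -2.14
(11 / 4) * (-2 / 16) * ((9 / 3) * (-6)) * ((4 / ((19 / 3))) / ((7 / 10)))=1485 / 266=5.58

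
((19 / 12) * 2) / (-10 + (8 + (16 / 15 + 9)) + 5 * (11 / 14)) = 665 / 2519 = 0.26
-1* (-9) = 9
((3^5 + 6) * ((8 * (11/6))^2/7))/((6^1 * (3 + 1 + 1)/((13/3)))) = 1044472/945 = 1105.26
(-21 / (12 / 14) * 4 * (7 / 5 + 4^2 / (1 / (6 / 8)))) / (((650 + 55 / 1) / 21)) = -45962 / 1175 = -39.12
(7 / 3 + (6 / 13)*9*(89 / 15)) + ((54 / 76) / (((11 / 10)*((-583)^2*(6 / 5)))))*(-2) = 373724566186 / 13852176195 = 26.98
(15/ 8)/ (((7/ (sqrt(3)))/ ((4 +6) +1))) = 165 * sqrt(3)/ 56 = 5.10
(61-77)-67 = -83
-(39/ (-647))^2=-1521/ 418609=-0.00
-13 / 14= -0.93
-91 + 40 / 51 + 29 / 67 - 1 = -90.78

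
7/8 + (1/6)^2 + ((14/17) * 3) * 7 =22273/1224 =18.20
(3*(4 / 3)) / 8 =1 / 2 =0.50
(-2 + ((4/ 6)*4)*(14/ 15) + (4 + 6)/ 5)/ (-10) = -56/ 225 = -0.25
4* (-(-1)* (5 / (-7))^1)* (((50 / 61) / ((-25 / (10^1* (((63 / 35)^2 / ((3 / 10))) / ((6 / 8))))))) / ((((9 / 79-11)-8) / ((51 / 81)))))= -0.45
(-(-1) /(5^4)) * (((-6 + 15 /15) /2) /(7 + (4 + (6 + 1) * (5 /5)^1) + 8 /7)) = -7 /33500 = -0.00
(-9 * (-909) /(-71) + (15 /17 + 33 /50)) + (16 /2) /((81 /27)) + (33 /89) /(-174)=-25938911671 /233645025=-111.02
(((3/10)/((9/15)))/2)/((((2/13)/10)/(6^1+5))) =715/4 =178.75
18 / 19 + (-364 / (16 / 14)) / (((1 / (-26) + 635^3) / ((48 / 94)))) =1877341760506 / 1981639853619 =0.95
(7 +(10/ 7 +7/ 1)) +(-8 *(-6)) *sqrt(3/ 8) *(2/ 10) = 12 *sqrt(6)/ 5 +108/ 7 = 21.31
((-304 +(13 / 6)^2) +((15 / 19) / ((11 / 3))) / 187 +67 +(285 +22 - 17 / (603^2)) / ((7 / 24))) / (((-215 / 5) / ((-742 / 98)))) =5766208355638715 / 39923240883372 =144.43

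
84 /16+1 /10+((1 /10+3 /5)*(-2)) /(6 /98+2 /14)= -151 /100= -1.51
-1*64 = -64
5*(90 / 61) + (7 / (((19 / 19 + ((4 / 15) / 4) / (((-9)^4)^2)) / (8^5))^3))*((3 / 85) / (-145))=-118493078190416361950264578422743547870 / 1976563685683928842918169773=-59949031265.04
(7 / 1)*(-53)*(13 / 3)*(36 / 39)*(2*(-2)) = 5936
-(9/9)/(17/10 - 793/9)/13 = 0.00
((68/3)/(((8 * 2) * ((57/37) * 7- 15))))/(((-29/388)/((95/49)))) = 5796235/665028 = 8.72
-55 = -55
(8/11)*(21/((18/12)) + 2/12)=340/33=10.30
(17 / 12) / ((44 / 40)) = 1.29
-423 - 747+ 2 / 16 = -9359 / 8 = -1169.88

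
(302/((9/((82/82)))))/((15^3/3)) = 302/10125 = 0.03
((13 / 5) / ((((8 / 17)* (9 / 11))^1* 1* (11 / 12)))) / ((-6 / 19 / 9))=-4199 / 20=-209.95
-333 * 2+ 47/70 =-665.33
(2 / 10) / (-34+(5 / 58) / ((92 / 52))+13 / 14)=-4669 / 770915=-0.01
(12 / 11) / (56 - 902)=-2 / 1551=-0.00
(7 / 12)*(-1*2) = -7 / 6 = -1.17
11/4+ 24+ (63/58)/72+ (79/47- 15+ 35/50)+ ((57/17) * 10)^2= 35872870697/31512560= 1138.37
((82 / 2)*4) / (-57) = -164 / 57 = -2.88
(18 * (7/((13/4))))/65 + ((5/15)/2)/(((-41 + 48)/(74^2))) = 2324194/17745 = 130.98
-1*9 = -9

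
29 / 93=0.31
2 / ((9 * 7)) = 2 / 63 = 0.03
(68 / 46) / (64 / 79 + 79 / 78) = 209508 / 258359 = 0.81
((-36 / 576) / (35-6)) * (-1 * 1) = 1 / 464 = 0.00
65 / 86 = 0.76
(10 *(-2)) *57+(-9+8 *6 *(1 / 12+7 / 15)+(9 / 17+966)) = -13266 / 85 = -156.07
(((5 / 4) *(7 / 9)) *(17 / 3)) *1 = 595 / 108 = 5.51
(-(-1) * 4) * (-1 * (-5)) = 20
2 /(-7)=-0.29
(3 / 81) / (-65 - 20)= -1 / 2295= -0.00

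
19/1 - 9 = 10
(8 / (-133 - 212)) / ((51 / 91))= -728 / 17595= -0.04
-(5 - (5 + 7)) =7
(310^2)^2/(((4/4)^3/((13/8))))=15007216250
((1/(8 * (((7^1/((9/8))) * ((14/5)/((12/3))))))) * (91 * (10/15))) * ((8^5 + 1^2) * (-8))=-6389955/14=-456425.36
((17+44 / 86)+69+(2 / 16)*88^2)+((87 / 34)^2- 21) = 51699263 / 49708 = 1040.06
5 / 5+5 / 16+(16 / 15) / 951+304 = 69684781 / 228240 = 305.31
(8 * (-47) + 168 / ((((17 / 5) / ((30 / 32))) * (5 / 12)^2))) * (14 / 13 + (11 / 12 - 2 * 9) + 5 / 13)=1130768 / 663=1705.53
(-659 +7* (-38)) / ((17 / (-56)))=51800 / 17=3047.06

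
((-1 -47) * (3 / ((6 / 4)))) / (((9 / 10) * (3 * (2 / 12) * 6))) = -320 / 9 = -35.56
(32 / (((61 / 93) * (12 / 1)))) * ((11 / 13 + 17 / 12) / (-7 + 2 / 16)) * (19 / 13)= -3326672 / 1700985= -1.96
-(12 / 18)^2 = -4 / 9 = -0.44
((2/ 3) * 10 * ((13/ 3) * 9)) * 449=116740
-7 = -7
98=98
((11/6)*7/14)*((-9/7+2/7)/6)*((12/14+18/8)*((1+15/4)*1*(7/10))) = -6061/3840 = -1.58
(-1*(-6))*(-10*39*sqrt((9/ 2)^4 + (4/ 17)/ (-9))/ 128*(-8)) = 195*sqrt(17064073)/ 272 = 2961.47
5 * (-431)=-2155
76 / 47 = 1.62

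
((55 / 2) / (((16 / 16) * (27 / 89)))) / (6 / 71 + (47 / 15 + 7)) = 1737725 / 195876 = 8.87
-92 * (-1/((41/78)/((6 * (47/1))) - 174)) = -2023632/3827263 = -0.53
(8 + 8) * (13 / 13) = 16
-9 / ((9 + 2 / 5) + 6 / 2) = -45 / 62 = -0.73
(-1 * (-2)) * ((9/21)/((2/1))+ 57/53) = 957/371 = 2.58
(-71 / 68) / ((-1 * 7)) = 71 / 476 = 0.15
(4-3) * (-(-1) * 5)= 5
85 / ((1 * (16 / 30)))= 1275 / 8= 159.38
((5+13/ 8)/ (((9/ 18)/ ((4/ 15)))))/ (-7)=-53/ 105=-0.50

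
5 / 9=0.56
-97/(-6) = 97/6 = 16.17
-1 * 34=-34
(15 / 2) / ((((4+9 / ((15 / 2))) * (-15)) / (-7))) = 35 / 52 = 0.67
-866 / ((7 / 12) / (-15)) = 22268.57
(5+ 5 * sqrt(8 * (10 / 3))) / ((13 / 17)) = 85 / 13+ 340 * sqrt(15) / 39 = 40.30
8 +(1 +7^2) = 58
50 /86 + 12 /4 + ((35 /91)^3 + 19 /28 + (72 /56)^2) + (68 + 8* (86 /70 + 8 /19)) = 153330965773 /1759050020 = 87.17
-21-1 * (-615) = 594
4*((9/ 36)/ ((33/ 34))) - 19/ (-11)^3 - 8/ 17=38963/ 67881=0.57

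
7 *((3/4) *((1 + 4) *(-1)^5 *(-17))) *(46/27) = 13685/18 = 760.28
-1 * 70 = -70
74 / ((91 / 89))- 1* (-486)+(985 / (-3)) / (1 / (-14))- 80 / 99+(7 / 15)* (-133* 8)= 209806046 / 45045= 4657.70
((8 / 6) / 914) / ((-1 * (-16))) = 0.00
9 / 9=1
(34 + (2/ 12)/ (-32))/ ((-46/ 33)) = -71797/ 2944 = -24.39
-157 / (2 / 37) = -2904.50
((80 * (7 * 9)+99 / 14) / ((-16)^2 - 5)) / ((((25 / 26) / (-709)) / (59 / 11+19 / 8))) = -443510786043 / 3865400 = -114738.65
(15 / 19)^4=50625 / 130321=0.39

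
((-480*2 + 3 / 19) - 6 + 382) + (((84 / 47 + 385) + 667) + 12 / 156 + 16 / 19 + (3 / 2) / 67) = 38553365 / 81874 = 470.89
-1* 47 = -47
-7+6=-1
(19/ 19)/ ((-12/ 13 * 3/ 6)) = -13/ 6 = -2.17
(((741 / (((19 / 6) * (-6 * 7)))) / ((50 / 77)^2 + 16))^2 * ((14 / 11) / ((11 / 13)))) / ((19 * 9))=91182091 / 90057610712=0.00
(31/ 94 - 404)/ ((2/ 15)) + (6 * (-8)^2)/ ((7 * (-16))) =-3988737/ 1316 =-3030.96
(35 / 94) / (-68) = -35 / 6392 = -0.01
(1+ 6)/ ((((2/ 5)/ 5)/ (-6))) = -525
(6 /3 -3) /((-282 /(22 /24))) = 11 /3384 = 0.00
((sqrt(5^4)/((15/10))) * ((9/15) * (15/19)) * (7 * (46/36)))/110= 0.64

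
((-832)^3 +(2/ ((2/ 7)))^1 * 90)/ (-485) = 575929738/ 485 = 1187484.00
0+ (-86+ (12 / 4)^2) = -77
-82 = -82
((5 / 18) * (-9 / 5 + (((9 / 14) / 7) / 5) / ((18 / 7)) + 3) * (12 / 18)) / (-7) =-169 / 5292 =-0.03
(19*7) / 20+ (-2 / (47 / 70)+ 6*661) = 3731491 / 940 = 3969.67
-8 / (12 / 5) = -3.33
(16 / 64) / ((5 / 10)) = 1 / 2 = 0.50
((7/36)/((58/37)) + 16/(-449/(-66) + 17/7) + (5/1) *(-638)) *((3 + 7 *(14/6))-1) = -312305748359/5343192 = -58449.28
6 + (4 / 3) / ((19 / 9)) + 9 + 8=449 / 19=23.63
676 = 676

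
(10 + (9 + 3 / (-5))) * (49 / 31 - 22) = -58236 / 155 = -375.72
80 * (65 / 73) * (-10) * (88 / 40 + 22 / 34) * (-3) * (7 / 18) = 8808800 / 3723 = 2366.05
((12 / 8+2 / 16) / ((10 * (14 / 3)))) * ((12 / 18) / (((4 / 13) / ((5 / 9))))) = 169 / 4032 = 0.04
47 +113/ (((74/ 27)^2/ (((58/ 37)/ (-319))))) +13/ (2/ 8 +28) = 5967036257/ 125923358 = 47.39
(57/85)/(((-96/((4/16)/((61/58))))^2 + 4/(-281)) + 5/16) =71841584/17473781273475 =0.00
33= 33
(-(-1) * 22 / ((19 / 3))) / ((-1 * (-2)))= 33 / 19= 1.74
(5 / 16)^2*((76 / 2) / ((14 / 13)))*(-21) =-18525 / 256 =-72.36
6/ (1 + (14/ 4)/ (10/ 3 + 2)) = 192/ 53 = 3.62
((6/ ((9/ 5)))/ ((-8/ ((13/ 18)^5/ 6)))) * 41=-76115065/ 136048896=-0.56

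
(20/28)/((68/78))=195/238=0.82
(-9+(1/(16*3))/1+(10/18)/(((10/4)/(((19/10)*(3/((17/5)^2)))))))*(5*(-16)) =205065/289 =709.57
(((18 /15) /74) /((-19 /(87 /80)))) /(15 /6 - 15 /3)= 261 /703000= 0.00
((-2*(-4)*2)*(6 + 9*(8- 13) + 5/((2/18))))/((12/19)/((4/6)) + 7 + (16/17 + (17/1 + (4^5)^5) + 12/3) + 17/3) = 93024/1090997009730537109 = 0.00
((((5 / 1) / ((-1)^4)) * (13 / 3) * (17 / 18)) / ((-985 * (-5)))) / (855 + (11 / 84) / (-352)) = 99008 / 20373888735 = 0.00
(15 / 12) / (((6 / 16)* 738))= 5 / 1107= 0.00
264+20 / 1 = 284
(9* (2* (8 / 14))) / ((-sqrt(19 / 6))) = -72* sqrt(114) / 133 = -5.78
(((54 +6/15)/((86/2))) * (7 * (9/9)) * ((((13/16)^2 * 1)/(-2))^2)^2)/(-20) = -97071955799/18468359372800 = -0.01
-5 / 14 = -0.36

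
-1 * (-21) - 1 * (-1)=22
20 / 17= 1.18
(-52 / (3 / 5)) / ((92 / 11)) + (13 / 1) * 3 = 1976 / 69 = 28.64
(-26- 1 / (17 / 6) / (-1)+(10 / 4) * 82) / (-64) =-3049 / 1088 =-2.80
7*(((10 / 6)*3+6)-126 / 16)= 175 / 8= 21.88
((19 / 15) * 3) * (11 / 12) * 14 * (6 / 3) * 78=38038 / 5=7607.60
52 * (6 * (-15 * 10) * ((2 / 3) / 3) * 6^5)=-80870400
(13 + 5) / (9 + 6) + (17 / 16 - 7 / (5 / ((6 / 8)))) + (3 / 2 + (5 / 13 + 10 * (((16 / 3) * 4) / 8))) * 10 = 286.73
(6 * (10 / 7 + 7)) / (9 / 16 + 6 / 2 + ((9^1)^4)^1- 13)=5664 / 733775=0.01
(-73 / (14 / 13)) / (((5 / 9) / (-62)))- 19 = 264106 / 35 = 7545.89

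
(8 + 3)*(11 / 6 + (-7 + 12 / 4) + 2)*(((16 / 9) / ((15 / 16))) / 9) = -1408 / 3645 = -0.39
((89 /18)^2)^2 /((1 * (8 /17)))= 1066618097 /839808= 1270.07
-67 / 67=-1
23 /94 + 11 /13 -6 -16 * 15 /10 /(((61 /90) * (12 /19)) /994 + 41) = -19496696527 /3548386166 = -5.49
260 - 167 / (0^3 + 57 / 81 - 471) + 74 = 334.36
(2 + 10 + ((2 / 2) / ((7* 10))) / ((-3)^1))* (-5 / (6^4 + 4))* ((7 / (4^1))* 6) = -2519 / 5200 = -0.48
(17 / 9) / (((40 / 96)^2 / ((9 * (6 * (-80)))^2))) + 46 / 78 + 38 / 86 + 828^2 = 341659397522 / 1677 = 203732497.03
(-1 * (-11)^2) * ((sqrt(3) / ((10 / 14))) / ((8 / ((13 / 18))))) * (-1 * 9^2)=99099 * sqrt(3) / 80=2145.56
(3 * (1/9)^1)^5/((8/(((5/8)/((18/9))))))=5/31104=0.00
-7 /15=-0.47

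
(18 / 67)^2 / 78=54 / 58357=0.00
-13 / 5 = -2.60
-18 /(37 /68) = -1224 /37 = -33.08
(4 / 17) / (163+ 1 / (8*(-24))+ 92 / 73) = 56064 / 39137383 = 0.00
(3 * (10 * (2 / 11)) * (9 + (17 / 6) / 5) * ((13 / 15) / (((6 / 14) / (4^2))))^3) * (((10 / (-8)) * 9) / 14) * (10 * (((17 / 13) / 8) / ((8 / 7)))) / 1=-9050271776 / 4455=-2031486.37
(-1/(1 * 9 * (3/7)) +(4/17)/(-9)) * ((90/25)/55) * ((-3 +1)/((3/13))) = 6812/42075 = 0.16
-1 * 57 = -57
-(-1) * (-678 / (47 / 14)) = -9492 / 47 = -201.96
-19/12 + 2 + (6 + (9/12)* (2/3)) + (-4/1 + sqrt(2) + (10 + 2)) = sqrt(2) + 179/12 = 16.33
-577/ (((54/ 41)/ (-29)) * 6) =686053/ 324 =2117.45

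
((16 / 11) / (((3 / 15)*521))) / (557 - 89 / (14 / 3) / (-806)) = 180544 / 7204388521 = 0.00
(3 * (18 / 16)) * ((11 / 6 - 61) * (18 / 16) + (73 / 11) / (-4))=-324189 / 1408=-230.25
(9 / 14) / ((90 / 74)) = 37 / 70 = 0.53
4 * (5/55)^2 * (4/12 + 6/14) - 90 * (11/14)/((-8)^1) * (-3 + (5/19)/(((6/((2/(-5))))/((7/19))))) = -24354161/917301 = -26.55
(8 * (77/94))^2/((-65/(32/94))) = -1517824/6748495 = -0.22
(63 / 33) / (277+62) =7 / 1243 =0.01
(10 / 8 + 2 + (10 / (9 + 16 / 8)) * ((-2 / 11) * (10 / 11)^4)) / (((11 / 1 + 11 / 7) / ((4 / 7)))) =22230293 / 155897368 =0.14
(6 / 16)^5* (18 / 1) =2187 / 16384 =0.13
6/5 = 1.20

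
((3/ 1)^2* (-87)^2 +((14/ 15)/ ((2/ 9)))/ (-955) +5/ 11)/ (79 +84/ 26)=46515029197/ 56149225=828.42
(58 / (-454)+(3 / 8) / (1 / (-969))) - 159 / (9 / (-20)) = -55403 / 5448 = -10.17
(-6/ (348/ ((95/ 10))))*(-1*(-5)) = -95/ 116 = -0.82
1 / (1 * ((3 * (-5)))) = -1 / 15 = -0.07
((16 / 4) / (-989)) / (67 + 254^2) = -4 / 63872587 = -0.00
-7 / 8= -0.88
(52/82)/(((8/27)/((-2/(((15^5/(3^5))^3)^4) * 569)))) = -199719/71123662515049090870888903737068176269531250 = -0.00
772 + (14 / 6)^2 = 6997 / 9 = 777.44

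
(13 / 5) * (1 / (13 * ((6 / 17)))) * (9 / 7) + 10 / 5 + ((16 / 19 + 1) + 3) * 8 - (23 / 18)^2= 8582353 / 215460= 39.83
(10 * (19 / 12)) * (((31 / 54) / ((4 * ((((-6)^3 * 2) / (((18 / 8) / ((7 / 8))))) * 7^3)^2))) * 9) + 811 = 387784235513729 / 478155654144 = 811.00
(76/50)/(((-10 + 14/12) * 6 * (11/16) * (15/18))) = -3648/72875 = -0.05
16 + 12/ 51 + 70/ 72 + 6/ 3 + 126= 145.21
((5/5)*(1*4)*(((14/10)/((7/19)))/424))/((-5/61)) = -1159/2650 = -0.44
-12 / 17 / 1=-12 / 17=-0.71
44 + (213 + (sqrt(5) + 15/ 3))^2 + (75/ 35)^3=436 * sqrt(5) + 16320914/ 343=48557.77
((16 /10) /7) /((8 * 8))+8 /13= 2253 /3640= 0.62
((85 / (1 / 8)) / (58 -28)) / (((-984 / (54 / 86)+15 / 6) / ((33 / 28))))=-3366 / 197141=-0.02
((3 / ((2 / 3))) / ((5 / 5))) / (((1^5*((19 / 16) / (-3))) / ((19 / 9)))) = -24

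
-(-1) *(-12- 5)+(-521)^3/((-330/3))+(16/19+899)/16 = 21496611767/16720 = 1285682.52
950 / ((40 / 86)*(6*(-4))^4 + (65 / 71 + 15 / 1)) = 290035 / 47117051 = 0.01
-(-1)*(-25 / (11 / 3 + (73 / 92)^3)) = -58401600 / 9732619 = -6.00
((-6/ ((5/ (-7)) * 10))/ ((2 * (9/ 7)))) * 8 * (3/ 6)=98/ 75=1.31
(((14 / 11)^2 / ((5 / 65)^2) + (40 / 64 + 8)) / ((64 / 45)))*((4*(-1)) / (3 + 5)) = -12300345 / 123904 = -99.27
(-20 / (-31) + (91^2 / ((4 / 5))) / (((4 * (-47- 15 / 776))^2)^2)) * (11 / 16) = 71467158428266990 / 161123891143706051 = 0.44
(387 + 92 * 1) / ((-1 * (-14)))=479 / 14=34.21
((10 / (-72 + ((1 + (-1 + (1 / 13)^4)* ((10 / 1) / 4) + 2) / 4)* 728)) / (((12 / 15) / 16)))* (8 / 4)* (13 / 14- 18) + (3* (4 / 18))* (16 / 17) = -891081388 / 2485791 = -358.47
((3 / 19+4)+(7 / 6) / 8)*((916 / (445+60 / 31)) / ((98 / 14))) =5572715 / 4422516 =1.26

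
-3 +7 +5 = 9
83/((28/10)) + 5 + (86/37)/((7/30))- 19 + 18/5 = 75639/2590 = 29.20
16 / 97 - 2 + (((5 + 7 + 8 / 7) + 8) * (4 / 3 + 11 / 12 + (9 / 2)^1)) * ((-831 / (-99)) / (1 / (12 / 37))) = 386.68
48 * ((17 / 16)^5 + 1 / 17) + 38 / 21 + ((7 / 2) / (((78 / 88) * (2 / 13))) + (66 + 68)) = 5364680927 / 23396352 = 229.30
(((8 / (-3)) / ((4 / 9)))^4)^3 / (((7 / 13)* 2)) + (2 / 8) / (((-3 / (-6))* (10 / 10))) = 28298170375 / 14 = 2021297883.93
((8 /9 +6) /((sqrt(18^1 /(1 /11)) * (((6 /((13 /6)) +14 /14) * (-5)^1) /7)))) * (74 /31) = -962 * sqrt(22) /10395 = -0.43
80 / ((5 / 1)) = 16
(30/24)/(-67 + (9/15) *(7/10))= -125/6658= -0.02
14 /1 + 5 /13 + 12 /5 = 1091 /65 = 16.78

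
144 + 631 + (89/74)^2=4251821/5476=776.45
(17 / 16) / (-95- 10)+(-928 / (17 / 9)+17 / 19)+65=-230844211 / 542640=-425.41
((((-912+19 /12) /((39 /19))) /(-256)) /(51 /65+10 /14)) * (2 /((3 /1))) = 7265125 /9427968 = 0.77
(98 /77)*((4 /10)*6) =168 /55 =3.05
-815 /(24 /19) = -15485 /24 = -645.21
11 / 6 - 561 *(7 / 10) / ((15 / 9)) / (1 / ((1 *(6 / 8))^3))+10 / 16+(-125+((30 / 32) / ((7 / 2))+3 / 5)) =-14856307 / 67200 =-221.08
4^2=16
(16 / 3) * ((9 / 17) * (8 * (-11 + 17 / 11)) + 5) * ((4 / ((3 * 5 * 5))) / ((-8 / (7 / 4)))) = 91742 / 42075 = 2.18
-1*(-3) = 3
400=400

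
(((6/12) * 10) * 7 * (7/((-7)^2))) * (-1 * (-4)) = 20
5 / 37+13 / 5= 506 / 185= 2.74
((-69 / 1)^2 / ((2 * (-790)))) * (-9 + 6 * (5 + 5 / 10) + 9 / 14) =-328509 / 4424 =-74.26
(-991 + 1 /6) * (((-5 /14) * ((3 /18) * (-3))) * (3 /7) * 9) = -267525 /392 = -682.46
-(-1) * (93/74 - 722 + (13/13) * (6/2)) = -53113/74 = -717.74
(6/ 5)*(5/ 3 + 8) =58/ 5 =11.60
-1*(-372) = 372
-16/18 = -8/9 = -0.89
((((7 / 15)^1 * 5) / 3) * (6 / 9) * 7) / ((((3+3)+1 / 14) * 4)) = 343 / 2295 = 0.15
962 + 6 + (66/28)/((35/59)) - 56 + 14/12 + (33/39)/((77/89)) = 918.12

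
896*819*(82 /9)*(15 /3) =33429760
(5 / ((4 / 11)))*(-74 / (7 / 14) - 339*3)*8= -128150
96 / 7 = 13.71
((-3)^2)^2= 81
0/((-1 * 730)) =0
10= 10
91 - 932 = -841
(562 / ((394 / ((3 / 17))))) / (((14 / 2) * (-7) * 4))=-843 / 656404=-0.00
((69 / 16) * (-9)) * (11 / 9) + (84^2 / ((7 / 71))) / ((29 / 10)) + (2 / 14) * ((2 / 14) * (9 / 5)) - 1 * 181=24450.22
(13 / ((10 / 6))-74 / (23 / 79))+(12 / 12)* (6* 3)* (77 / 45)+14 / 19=-469419 / 2185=-214.84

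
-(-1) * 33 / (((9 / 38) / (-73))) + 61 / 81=-823817 / 81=-10170.58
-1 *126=-126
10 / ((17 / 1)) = 10 / 17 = 0.59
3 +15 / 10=9 / 2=4.50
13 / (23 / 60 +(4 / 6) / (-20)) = 260 / 7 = 37.14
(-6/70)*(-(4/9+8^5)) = 294916/105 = 2808.72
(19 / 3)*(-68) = -1292 / 3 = -430.67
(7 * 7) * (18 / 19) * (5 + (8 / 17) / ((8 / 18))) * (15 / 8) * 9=6132105 / 1292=4746.21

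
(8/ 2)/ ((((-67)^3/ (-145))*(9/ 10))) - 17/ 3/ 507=-4132771/ 457460523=-0.01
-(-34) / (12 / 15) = 85 / 2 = 42.50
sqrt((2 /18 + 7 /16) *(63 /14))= sqrt(158) /8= 1.57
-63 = -63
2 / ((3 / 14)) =28 / 3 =9.33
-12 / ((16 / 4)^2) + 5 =17 / 4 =4.25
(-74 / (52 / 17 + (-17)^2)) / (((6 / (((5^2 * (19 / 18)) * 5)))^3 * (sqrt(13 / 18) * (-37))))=45548046875 * sqrt(26) / 2710270368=85.69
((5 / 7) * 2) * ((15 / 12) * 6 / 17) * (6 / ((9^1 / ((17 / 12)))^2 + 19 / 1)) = 1530 / 24017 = 0.06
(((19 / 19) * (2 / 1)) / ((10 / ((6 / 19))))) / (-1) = -6 / 95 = -0.06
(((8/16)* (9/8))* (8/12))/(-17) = -3/136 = -0.02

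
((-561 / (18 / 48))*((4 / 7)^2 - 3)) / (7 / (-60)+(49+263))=11758560 / 916937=12.82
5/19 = 0.26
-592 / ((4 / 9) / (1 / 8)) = -333 / 2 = -166.50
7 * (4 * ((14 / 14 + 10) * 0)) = 0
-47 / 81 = -0.58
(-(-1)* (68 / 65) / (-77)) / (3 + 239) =-34 / 605605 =-0.00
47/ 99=0.47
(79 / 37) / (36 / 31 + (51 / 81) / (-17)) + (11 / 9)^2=9568820 / 2820177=3.39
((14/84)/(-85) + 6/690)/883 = 79/10357590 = 0.00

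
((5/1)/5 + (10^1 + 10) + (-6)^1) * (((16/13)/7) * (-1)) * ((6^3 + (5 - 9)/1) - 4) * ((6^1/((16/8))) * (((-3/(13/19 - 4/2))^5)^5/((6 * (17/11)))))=-333115853045310244078333228142766990256002288768/2113864638886298052966594696044921875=-157586179794.75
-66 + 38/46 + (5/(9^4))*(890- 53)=-360692/5589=-64.54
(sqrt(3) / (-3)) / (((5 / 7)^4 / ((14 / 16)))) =-16807 * sqrt(3) / 15000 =-1.94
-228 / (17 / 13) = -2964 / 17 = -174.35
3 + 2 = 5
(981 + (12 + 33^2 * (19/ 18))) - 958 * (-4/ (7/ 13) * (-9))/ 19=-326783/ 266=-1228.51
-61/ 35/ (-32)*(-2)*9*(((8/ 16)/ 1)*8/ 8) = -0.49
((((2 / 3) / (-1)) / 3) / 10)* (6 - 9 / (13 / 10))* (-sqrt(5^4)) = -20 / 39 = -0.51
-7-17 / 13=-108 / 13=-8.31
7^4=2401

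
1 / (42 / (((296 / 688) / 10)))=37 / 36120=0.00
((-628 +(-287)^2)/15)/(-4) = -27247/20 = -1362.35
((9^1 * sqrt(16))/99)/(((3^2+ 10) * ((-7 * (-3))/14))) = 8/627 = 0.01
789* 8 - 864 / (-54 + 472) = 1318776 / 209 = 6309.93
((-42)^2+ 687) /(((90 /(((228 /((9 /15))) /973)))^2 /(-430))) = -507291640 /25561683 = -19.85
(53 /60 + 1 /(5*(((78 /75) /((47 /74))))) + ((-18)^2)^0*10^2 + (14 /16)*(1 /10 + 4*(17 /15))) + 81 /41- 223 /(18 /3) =66138161 /946608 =69.87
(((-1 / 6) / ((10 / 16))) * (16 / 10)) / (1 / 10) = -64 / 15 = -4.27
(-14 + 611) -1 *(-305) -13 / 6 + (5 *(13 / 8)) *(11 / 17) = 905.09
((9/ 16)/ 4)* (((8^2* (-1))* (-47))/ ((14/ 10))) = 2115/ 7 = 302.14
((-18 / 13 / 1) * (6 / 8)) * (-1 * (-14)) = -189 / 13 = -14.54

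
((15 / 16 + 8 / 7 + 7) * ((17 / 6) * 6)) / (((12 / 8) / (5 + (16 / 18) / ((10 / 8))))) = 493697 / 840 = 587.73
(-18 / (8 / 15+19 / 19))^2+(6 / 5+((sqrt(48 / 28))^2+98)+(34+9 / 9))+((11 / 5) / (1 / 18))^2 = 170512177 / 92575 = 1841.88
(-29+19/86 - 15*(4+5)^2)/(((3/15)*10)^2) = -310.94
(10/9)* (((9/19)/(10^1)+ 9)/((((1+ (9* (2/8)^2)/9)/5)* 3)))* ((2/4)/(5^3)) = 1528/24225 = 0.06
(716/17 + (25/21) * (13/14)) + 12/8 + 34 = 196729/2499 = 78.72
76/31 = 2.45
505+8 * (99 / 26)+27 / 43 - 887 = -196159 / 559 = -350.91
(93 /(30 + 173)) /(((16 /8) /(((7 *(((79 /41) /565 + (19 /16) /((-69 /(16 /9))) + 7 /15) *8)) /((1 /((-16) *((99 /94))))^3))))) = -43273188646668288 /1604174883265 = -26975.36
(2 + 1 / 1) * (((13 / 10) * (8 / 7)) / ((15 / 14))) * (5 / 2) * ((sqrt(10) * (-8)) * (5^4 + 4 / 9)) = -2341664 * sqrt(10) / 45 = -164555.37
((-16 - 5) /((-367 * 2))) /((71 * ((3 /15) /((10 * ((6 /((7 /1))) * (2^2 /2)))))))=900 /26057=0.03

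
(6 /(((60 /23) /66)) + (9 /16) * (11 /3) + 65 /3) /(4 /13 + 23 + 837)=547651 /2684160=0.20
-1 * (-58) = 58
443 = 443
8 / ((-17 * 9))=-8 / 153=-0.05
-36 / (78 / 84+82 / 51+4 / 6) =-25704 / 2287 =-11.24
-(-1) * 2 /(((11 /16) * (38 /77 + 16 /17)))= 1904 /939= 2.03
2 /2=1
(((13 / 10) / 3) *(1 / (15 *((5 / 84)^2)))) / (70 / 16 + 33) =3136 / 14375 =0.22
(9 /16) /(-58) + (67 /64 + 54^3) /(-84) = -292256639 /155904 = -1874.59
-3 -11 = -14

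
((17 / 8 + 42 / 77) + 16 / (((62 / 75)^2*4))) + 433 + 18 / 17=636281467 / 1437656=442.58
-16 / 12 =-4 / 3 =-1.33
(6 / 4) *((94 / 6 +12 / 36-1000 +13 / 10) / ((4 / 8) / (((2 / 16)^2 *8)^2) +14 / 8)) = -9827 / 225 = -43.68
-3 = -3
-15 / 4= -3.75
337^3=38272753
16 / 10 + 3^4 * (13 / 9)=593 / 5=118.60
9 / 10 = 0.90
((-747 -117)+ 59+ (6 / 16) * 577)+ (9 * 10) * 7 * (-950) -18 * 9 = -4794005 / 8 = -599250.62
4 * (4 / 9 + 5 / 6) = 46 / 9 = 5.11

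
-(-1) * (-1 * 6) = -6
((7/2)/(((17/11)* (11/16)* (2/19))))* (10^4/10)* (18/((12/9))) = 7182000/17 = 422470.59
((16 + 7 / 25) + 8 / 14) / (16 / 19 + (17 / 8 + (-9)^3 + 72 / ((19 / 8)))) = -448248 / 18506075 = -0.02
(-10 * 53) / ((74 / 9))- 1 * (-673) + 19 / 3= 68251 / 111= 614.87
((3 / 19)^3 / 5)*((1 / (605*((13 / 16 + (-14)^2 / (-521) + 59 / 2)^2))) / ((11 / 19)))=208466688 / 83117873644027475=0.00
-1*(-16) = 16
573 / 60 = 191 / 20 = 9.55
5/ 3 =1.67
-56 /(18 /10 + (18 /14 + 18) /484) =-948640 /31167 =-30.44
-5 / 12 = -0.42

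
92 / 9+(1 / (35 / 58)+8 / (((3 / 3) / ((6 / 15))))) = 950 / 63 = 15.08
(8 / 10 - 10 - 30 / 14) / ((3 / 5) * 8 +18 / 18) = -397 / 203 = -1.96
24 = 24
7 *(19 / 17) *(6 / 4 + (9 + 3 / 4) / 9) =4123 / 204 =20.21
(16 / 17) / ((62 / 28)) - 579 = -304909 / 527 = -578.57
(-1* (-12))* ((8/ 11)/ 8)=1.09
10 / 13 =0.77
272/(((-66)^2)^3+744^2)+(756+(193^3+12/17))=631412387646763465/87820410024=7189813.71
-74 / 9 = -8.22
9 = 9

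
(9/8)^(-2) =64/81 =0.79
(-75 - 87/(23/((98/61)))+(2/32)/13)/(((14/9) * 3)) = -70976415/4085536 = -17.37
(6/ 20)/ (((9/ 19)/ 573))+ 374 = 7369/ 10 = 736.90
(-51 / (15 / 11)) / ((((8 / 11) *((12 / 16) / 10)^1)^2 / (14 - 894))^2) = -265025525600000 / 81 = -3271920069135.80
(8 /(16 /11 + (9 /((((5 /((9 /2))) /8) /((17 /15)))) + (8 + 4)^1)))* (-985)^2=266811875 /2987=89324.36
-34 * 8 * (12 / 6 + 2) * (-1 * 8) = 8704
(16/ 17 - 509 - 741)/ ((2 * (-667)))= 10617/ 11339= 0.94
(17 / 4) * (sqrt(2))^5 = 17 * sqrt(2) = 24.04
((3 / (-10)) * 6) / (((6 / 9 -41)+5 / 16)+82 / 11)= 4752 / 85975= 0.06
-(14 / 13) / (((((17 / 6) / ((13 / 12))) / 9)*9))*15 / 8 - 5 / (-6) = 0.06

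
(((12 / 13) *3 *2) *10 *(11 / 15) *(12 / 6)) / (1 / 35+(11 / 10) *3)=73920 / 3029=24.40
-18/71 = -0.25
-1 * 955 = -955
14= 14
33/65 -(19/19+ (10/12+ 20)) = -8317/390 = -21.33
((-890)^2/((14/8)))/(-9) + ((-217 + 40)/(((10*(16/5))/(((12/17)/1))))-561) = -435742501/8568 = -50856.97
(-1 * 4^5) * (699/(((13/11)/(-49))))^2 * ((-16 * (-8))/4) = -4651379953532928/169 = -27522958304928.57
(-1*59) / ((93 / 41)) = -2419 / 93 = -26.01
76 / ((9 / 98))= 7448 / 9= 827.56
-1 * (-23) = 23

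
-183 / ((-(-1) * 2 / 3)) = -549 / 2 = -274.50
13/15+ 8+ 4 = 193/15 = 12.87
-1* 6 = -6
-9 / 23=-0.39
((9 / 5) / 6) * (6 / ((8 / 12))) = 27 / 10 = 2.70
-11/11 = -1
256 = 256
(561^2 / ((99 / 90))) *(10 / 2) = 1430550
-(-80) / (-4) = -20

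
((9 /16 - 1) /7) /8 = -1 /128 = -0.01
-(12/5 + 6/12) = -29/10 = -2.90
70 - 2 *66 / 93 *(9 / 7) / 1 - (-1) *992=230058 / 217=1060.18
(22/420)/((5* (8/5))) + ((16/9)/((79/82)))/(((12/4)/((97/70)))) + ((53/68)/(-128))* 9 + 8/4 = 2.80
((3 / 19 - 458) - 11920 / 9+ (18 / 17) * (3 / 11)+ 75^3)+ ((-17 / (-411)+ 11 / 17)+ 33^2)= 1845137769115 / 4380849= 421182.69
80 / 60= 4 / 3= 1.33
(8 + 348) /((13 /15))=5340 /13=410.77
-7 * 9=-63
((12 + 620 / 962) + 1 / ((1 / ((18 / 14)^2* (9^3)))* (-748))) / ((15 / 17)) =38902979 / 3111108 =12.50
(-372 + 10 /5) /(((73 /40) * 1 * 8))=-1850 /73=-25.34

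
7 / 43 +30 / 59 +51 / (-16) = -102139 / 40592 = -2.52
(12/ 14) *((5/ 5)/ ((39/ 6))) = 12/ 91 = 0.13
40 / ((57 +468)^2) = 8 / 55125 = 0.00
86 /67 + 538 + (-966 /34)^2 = 26072511 /19363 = 1346.51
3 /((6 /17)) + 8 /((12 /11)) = 95 /6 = 15.83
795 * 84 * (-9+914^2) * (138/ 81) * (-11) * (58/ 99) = -16537788868720/ 27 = -612510698841.48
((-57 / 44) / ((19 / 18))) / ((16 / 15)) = -405 / 352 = -1.15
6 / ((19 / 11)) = 66 / 19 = 3.47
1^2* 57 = 57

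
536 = 536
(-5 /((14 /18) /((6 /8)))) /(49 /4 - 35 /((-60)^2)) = -24300 /61691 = -0.39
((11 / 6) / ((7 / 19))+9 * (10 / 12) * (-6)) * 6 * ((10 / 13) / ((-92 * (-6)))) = -8405 / 25116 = -0.33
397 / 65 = 6.11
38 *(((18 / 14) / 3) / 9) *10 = 380 / 21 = 18.10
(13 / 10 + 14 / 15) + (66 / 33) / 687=5121 / 2290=2.24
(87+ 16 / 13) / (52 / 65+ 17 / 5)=5735 / 273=21.01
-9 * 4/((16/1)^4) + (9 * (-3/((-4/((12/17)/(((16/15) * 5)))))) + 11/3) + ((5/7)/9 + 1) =98946649/17547264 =5.64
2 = 2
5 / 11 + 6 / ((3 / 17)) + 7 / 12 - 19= 2117 / 132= 16.04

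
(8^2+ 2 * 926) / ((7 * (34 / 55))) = 442.77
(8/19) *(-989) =-416.42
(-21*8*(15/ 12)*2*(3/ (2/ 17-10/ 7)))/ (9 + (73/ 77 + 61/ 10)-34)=-9621150/ 179699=-53.54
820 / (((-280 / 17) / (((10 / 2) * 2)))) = -3485 / 7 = -497.86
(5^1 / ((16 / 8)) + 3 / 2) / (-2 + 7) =4 / 5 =0.80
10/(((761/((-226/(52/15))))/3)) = -25425/9893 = -2.57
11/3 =3.67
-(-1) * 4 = 4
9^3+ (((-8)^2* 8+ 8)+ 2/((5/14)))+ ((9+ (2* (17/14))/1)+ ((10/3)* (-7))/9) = 1263.44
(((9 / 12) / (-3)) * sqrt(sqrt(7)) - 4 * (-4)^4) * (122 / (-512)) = 61 * 7^(1 / 4) / 1024 + 244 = 244.10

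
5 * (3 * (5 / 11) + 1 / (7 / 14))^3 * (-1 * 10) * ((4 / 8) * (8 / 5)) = -2026120 / 1331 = -1522.25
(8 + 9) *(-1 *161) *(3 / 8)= -8211 / 8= -1026.38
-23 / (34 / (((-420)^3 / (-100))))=-8520120 / 17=-501183.53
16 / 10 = 8 / 5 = 1.60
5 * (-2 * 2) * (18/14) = -180/7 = -25.71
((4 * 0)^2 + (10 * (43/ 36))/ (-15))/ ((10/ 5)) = -43/ 108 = -0.40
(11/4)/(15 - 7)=0.34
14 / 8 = 7 / 4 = 1.75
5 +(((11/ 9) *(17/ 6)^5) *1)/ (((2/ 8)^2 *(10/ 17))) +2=6077.26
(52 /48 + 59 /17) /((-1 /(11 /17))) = -10219 /3468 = -2.95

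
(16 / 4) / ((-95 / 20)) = -0.84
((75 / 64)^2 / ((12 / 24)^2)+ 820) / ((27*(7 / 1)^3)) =845305 / 9483264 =0.09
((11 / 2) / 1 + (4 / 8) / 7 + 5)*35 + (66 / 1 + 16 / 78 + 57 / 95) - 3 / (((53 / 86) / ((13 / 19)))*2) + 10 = 87409874 / 196365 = 445.14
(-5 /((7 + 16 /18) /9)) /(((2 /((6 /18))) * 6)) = -0.16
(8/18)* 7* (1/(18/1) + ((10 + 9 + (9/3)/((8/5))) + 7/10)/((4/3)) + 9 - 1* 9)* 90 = 163667/36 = 4546.31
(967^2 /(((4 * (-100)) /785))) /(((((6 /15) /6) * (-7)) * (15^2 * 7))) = 2496.75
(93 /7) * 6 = 558 /7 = 79.71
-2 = -2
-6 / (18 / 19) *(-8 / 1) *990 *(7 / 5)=70224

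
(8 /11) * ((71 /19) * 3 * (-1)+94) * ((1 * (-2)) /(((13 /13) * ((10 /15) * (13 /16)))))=-4224 /19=-222.32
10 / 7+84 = 598 / 7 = 85.43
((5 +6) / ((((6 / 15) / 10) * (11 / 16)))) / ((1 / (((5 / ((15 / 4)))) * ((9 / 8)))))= 600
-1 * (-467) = 467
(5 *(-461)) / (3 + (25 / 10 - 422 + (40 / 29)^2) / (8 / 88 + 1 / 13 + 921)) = -34047126418 / 37616759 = -905.11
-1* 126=-126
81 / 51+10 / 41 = 1277 / 697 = 1.83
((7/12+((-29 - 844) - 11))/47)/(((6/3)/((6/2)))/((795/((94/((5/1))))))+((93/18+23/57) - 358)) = 800640525/15011464514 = 0.05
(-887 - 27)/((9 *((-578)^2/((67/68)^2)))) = -2051473/6951619872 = -0.00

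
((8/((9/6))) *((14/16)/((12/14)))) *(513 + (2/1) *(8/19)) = 478387/171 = 2797.58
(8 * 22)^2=30976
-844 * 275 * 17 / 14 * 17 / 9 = -33538450 / 63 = -532356.35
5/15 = 1/3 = 0.33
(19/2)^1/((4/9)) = 171/8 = 21.38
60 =60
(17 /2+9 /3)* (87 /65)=2001 /130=15.39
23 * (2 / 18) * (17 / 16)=391 / 144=2.72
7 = 7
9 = 9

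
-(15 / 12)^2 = -25 / 16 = -1.56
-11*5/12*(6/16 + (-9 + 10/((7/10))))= -17435/672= -25.94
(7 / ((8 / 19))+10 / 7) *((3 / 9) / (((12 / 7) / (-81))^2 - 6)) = -1.00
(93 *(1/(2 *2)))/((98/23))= 2139/392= 5.46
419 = 419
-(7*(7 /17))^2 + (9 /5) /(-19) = -230696 /27455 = -8.40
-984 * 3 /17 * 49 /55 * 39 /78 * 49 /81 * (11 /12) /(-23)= 98441 /52785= 1.86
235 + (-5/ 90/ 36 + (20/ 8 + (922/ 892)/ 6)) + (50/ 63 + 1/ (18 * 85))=20503194941/ 85979880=238.47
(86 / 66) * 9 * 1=129 / 11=11.73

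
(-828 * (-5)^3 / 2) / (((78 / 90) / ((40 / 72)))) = 431250 / 13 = 33173.08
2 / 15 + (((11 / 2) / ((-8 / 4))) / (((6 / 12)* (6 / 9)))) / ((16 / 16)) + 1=-427 / 60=-7.12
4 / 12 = 1 / 3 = 0.33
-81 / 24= -27 / 8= -3.38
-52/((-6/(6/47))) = 52/47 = 1.11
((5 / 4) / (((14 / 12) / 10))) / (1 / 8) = 85.71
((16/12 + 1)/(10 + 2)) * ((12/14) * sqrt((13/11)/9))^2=13/693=0.02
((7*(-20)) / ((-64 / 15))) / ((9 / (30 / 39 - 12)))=-12775 / 312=-40.95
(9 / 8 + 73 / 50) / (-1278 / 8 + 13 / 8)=-47 / 2875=-0.02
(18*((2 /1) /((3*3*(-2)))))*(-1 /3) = 2 /3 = 0.67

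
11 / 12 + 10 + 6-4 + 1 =167 / 12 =13.92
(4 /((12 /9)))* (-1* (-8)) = 24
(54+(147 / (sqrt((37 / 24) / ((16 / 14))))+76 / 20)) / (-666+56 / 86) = -3612*sqrt(777) / 529285 - 12427 / 143050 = -0.28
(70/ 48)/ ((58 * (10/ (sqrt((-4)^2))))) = 7/ 696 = 0.01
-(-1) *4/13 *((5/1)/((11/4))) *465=37200/143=260.14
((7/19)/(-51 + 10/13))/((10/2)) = -91/62035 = -0.00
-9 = -9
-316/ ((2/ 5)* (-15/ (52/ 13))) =632/ 3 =210.67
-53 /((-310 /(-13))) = -689 /310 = -2.22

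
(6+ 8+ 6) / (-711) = -20 / 711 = -0.03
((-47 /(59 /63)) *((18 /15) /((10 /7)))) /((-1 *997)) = 62181 /1470575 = 0.04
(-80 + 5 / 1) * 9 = -675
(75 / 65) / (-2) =-15 / 26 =-0.58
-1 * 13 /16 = -13 /16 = -0.81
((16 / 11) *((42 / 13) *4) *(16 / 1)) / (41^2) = 43008 / 240383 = 0.18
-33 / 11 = -3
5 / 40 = 0.12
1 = 1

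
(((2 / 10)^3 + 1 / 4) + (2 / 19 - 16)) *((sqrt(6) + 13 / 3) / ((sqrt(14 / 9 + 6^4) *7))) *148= -71452069 *sqrt(11678) / 194146750 - 16488939 *sqrt(17517) / 97073375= -62.25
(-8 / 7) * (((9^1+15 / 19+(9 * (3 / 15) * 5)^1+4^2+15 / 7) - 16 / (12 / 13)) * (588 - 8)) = -36284800 / 2793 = -12991.34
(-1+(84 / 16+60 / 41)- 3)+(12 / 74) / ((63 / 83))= 372989 / 127428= 2.93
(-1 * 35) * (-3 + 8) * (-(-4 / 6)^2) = 700 / 9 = 77.78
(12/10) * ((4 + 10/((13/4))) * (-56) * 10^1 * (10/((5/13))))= -123648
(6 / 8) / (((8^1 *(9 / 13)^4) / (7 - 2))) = 142805 / 69984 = 2.04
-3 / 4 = -0.75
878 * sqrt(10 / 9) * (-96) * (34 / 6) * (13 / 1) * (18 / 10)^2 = -167648832 * sqrt(10) / 25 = -21206086.25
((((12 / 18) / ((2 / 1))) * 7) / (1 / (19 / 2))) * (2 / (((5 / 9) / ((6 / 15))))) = 798 / 25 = 31.92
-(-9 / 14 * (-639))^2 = -33074001 / 196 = -168744.90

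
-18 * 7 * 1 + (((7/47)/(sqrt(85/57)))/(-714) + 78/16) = -969/8 - sqrt(4845)/407490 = -121.13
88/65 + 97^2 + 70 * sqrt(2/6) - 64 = 70 * sqrt(3)/3 + 607513/65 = 9386.77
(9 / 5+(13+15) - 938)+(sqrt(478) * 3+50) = -4291 / 5+3 * sqrt(478) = -792.61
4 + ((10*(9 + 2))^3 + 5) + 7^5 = 1347816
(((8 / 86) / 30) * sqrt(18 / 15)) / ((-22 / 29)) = -29 * sqrt(30) / 35475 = -0.00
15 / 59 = 0.25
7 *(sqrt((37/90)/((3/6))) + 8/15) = 10.08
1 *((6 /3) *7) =14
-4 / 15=-0.27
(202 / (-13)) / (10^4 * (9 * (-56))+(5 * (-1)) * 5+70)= 202 / 65519415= 0.00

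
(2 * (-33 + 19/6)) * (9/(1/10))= -5370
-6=-6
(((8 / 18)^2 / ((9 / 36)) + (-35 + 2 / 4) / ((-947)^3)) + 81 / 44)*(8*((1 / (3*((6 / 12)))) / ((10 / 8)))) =127418897317264 / 11350602113895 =11.23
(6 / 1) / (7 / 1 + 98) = 2 / 35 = 0.06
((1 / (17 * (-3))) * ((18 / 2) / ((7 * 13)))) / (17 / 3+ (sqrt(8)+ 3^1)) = -0.00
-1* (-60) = 60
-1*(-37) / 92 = 37 / 92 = 0.40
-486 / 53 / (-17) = 0.54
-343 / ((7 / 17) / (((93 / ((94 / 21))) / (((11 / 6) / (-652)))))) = 3182116644 / 517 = 6154964.50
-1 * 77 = -77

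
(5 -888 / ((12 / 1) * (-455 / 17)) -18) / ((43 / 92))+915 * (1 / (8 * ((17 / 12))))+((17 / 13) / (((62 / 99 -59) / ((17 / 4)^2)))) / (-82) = 58.84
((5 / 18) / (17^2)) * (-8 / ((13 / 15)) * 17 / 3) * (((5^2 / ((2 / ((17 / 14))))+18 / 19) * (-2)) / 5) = 85790 / 264537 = 0.32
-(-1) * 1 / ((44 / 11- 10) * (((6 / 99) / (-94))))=517 / 2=258.50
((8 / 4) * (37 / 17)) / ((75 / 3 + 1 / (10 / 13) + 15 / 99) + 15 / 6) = 12210 / 81209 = 0.15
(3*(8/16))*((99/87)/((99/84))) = 42/29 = 1.45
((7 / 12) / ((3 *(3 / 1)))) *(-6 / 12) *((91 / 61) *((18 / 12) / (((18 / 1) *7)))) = -91 / 158112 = -0.00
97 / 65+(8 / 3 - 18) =-2699 / 195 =-13.84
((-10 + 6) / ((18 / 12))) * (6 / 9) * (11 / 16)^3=-1331 / 2304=-0.58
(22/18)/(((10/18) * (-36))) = -11/180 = -0.06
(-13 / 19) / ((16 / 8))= -13 / 38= -0.34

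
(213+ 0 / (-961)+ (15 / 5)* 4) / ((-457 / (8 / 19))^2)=14400 / 75394489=0.00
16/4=4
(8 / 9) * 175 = 1400 / 9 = 155.56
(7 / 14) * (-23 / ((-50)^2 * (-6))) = 23 / 30000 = 0.00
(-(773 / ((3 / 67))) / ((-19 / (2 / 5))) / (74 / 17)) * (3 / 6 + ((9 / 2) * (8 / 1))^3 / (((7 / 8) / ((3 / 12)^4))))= 69555313 / 3990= 17432.41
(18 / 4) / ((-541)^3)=-9 / 316680842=-0.00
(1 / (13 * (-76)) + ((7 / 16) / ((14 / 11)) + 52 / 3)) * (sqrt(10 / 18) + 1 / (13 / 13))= 419135 * sqrt(5) / 71136 + 419135 / 23712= 30.85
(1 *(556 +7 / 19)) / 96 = 10571 / 1824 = 5.80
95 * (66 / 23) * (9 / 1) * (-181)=-10213830 / 23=-444079.57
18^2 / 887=324 / 887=0.37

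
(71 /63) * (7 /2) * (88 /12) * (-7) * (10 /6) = -337.47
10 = 10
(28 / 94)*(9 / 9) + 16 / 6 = 418 / 141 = 2.96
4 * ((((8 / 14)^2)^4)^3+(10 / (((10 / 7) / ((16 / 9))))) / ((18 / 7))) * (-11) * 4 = -13217576328115306049465728 / 15518079741825879566481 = -851.75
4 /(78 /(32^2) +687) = 2048 /351783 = 0.01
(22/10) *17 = 187/5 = 37.40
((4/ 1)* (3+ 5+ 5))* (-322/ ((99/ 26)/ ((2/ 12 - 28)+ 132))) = -136045000/ 297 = -458063.97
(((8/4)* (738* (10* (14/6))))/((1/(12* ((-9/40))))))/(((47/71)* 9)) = -733572/47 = -15607.91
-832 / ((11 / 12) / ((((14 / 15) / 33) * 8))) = -372736 / 1815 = -205.36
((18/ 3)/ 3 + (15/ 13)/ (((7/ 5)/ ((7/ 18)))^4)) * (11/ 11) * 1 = 912917/ 454896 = 2.01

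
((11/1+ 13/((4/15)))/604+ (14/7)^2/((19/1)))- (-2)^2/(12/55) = -2482105/137712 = -18.02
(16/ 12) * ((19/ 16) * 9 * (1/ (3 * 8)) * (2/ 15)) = 19/ 240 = 0.08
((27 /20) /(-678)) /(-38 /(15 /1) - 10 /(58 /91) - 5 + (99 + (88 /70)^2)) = -191835 /7452907768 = -0.00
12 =12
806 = 806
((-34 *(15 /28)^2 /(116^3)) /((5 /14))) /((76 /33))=-25245 /3321586688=-0.00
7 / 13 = 0.54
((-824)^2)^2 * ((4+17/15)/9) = 35497647460352/135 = 262945536743.35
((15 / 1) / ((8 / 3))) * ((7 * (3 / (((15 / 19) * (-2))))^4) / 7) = 1172889 / 16000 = 73.31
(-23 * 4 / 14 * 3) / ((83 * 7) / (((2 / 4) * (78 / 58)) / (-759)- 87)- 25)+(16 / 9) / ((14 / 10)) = 59517902 / 31454787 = 1.89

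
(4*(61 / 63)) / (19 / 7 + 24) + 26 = 44002 / 1683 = 26.14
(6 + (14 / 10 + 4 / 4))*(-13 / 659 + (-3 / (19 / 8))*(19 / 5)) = -667002 / 16475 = -40.49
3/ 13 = 0.23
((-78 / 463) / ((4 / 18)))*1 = -351 / 463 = -0.76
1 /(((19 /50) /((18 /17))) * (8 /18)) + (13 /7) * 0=6.27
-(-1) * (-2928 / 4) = -732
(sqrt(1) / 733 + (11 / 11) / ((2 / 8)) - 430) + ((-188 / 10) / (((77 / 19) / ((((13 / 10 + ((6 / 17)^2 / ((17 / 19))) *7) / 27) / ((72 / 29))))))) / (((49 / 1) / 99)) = -2843615822364449 / 6670196353800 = -426.32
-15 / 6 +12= 19 / 2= 9.50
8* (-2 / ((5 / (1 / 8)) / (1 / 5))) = -2 / 25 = -0.08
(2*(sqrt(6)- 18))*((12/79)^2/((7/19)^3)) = -35557056/2140663 + 1975392*sqrt(6)/2140663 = -14.35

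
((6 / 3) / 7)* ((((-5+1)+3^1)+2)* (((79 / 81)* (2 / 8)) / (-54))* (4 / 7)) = -79 / 107163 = -0.00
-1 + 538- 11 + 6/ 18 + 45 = 1714/ 3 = 571.33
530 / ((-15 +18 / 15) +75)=1325 / 153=8.66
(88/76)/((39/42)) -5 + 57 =13152/247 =53.25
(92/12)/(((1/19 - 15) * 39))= -437/33228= -0.01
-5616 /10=-2808 /5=-561.60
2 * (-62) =-124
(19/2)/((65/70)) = 10.23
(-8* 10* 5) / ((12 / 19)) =-1900 / 3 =-633.33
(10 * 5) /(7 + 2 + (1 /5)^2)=625 /113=5.53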